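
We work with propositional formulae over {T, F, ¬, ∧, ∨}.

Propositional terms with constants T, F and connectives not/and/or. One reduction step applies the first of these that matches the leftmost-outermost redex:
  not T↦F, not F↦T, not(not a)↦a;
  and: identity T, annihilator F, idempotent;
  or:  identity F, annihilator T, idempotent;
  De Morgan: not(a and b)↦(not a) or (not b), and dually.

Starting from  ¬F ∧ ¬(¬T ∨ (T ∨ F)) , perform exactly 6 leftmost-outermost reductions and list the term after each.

Answer: after 6 steps: ¬T ∧ ¬F

Derivation:
  start: ¬F ∧ ¬(¬T ∨ (T ∨ F))
  →1  T ∧ ¬(¬T ∨ (T ∨ F))
  →2  ¬(¬T ∨ (T ∨ F))
  →3  ¬¬T ∧ ¬(T ∨ F)
  →4  T ∧ ¬(T ∨ F)
  →5  ¬(T ∨ F)
  →6  ¬T ∧ ¬F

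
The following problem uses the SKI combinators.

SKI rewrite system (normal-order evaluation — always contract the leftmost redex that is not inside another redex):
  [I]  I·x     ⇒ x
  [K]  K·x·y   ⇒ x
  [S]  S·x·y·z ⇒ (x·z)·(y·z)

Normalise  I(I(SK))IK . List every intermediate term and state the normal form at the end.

Answer: normal form = K  (in 4 steps)

Derivation:
  start: I(I(SK))IK
  step 1: I(SK)IK
  step 2: SKIK
  step 3: KK(IK)
  step 4: K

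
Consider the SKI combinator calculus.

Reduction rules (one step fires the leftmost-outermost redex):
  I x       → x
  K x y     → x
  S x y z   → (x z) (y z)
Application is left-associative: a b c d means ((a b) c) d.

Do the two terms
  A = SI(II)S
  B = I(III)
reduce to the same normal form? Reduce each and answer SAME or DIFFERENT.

Answer: DIFFERENT — A ⇓ SS, B ⇓ I

Reduction:
Term A:
  start: SI(II)S
  step 1: IS(IIS)
  step 2: S(IIS)
  step 3: S(IS)
  step 4: SS

Term B:
  start: I(III)
  step 1: III
  step 2: II
  step 3: I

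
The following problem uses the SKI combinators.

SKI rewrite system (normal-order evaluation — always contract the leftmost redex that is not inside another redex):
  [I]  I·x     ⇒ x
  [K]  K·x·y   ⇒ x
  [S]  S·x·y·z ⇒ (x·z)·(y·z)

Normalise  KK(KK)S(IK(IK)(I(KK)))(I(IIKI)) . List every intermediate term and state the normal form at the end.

Answer: normal form = S(KI)  (in 5 steps)

Reduction:
  start: KK(KK)S(IK(IK)(I(KK)))(I(IIKI))
  [1] KS(IK(IK)(I(KK)))(I(IIKI))
  [2] S(I(IIKI))
  [3] S(IIKI)
  [4] S(IKI)
  [5] S(KI)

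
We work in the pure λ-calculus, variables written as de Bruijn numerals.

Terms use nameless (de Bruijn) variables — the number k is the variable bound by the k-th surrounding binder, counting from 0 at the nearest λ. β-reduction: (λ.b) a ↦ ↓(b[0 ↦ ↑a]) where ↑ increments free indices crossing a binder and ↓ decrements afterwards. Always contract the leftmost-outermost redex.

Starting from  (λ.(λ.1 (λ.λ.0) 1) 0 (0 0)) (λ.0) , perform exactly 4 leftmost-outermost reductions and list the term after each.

Answer: after 4 steps: (λ.0) ((λ.0) (λ.0))

Reduction:
  start: (λ.(λ.1 (λ.λ.0) 1) 0 (0 0)) (λ.0)
  step 1: (λ.(λ.0) (λ.λ.0) (λ.0)) (λ.0) ((λ.0) (λ.0))
  step 2: (λ.0) (λ.λ.0) (λ.0) ((λ.0) (λ.0))
  step 3: (λ.λ.0) (λ.0) ((λ.0) (λ.0))
  step 4: (λ.0) ((λ.0) (λ.0))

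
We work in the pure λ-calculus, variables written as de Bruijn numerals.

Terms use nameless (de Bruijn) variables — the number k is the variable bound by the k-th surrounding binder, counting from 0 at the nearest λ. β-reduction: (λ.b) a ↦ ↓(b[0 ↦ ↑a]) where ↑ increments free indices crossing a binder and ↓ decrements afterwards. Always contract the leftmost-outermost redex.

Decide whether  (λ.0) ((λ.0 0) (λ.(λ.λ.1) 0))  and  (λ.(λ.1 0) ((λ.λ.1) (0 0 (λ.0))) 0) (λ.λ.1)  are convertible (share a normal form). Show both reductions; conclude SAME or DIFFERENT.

Answer: SAME — A ⇓ λ.λ.λ.1, B ⇓ λ.λ.λ.1

Working:
Term A:
  start: (λ.0) ((λ.0 0) (λ.(λ.λ.1) 0))
  step 1: (λ.0 0) (λ.(λ.λ.1) 0)
  step 2: (λ.(λ.λ.1) 0) (λ.(λ.λ.1) 0)
  step 3: (λ.λ.1) (λ.(λ.λ.1) 0)
  step 4: λ.λ.(λ.λ.1) 0
  step 5: λ.λ.λ.1

Term B:
  start: (λ.(λ.1 0) ((λ.λ.1) (0 0 (λ.0))) 0) (λ.λ.1)
  step 1: (λ.(λ.λ.1) 0) ((λ.λ.1) ((λ.λ.1) (λ.λ.1) (λ.0))) (λ.λ.1)
  step 2: (λ.λ.1) ((λ.λ.1) ((λ.λ.1) (λ.λ.1) (λ.0))) (λ.λ.1)
  step 3: (λ.(λ.λ.1) ((λ.λ.1) (λ.λ.1) (λ.0))) (λ.λ.1)
  step 4: (λ.λ.1) ((λ.λ.1) (λ.λ.1) (λ.0))
  step 5: λ.(λ.λ.1) (λ.λ.1) (λ.0)
  step 6: λ.(λ.λ.λ.1) (λ.0)
  step 7: λ.λ.λ.1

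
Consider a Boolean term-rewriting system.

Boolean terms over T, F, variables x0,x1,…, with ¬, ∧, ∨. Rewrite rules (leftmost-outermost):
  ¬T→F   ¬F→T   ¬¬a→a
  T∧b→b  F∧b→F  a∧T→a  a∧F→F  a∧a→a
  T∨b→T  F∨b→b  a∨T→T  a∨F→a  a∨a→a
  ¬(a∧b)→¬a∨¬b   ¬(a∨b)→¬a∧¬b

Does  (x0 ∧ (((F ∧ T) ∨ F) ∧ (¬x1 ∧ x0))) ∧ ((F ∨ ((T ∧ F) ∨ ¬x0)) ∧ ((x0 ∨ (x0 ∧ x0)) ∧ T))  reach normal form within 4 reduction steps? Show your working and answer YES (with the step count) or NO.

Answer: NO — after 4 steps the term is F ∧ ((F ∨ ((T ∧ F) ∨ ¬x0)) ∧ ((x0 ∨ (x0 ∧ x0)) ∧ T)), not yet normal

Working:
  start: (x0 ∧ (((F ∧ T) ∨ F) ∧ (¬x1 ∧ x0))) ∧ ((F ∨ ((T ∧ F) ∨ ¬x0)) ∧ ((x0 ∨ (x0 ∧ x0)) ∧ T))
  [1] (x0 ∧ ((F ∧ T) ∧ (¬x1 ∧ x0))) ∧ ((F ∨ ((T ∧ F) ∨ ¬x0)) ∧ ((x0 ∨ (x0 ∧ x0)) ∧ T))
  [2] (x0 ∧ (F ∧ (¬x1 ∧ x0))) ∧ ((F ∨ ((T ∧ F) ∨ ¬x0)) ∧ ((x0 ∨ (x0 ∧ x0)) ∧ T))
  [3] (x0 ∧ F) ∧ ((F ∨ ((T ∧ F) ∨ ¬x0)) ∧ ((x0 ∨ (x0 ∧ x0)) ∧ T))
  [4] F ∧ ((F ∨ ((T ∧ F) ∨ ¬x0)) ∧ ((x0 ∨ (x0 ∧ x0)) ∧ T))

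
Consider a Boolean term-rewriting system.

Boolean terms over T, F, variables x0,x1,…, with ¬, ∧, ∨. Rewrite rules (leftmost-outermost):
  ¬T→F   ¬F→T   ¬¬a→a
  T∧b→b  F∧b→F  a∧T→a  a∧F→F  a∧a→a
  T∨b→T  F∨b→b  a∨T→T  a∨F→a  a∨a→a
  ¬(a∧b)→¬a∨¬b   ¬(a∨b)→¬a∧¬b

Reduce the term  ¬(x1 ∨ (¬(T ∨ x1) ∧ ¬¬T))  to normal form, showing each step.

  start: ¬(x1 ∨ (¬(T ∨ x1) ∧ ¬¬T))
  [1] ¬x1 ∧ ¬(¬(T ∨ x1) ∧ ¬¬T)
  [2] ¬x1 ∧ (¬¬(T ∨ x1) ∨ ¬¬¬T)
  [3] ¬x1 ∧ ((T ∨ x1) ∨ ¬¬¬T)
  [4] ¬x1 ∧ (T ∨ ¬¬¬T)
  [5] ¬x1 ∧ T
  [6] ¬x1

Answer: normal form = ¬x1  (in 6 steps)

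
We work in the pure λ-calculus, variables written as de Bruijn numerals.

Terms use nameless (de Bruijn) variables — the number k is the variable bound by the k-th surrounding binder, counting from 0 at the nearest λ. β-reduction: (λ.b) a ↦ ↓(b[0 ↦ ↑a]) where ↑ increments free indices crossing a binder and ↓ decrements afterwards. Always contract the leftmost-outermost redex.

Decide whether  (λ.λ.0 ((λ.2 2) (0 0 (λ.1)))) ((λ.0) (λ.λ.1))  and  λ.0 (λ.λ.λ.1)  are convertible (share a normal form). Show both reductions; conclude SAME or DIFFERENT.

Answer: SAME — A ⇓ λ.0 (λ.λ.λ.1), B ⇓ λ.0 (λ.λ.λ.1)

Reduction:
Term A:
  start: (λ.λ.0 ((λ.2 2) (0 0 (λ.1)))) ((λ.0) (λ.λ.1))
  step 1: λ.0 ((λ.(λ.0) (λ.λ.1) ((λ.0) (λ.λ.1))) (0 0 (λ.1)))
  step 2: λ.0 ((λ.0) (λ.λ.1) ((λ.0) (λ.λ.1)))
  step 3: λ.0 ((λ.λ.1) ((λ.0) (λ.λ.1)))
  step 4: λ.0 (λ.(λ.0) (λ.λ.1))
  step 5: λ.0 (λ.λ.λ.1)

Term B:
  start: λ.0 (λ.λ.λ.1)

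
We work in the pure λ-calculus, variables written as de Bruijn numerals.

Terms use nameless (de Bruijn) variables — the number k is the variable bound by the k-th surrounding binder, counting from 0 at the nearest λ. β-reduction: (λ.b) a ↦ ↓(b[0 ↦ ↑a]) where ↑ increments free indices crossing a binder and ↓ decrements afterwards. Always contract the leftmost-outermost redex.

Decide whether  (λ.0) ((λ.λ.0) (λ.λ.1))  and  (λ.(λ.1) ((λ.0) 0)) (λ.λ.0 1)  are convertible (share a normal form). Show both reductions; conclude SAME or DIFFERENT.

Answer: DIFFERENT — A ⇓ λ.0, B ⇓ λ.λ.0 1

Derivation:
Term A:
  start: (λ.0) ((λ.λ.0) (λ.λ.1))
  →1  (λ.λ.0) (λ.λ.1)
  →2  λ.0

Term B:
  start: (λ.(λ.1) ((λ.0) 0)) (λ.λ.0 1)
  →1  (λ.λ.λ.0 1) ((λ.0) (λ.λ.0 1))
  →2  λ.λ.0 1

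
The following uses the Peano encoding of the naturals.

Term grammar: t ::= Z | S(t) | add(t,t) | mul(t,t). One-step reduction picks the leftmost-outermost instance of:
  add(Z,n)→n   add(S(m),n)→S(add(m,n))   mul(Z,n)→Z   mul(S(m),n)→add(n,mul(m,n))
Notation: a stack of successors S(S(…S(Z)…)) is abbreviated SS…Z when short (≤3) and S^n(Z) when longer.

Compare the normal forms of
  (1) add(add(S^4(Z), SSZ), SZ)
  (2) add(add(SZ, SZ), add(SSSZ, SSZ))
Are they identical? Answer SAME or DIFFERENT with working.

Term A:
  start: add(add(S^4(Z), SSZ), SZ)
  [1] add(S(add(SSSZ, SSZ)), SZ)
  [2] S(add(add(SSSZ, SSZ), SZ))
  [3] S(add(S(add(SSZ, SSZ)), SZ))
  [4] S(S(add(add(SSZ, SSZ), SZ)))
  [5] S(S(add(S(add(SZ, SSZ)), SZ)))
  [6] S(S(S(add(add(SZ, SSZ), SZ))))
  [7] S(S(S(add(S(add(Z, SSZ)), SZ))))
  [8] S(S(S(S(add(add(Z, SSZ), SZ)))))
  [9] S(S(S(S(add(SSZ, SZ)))))
  [10] S(S(S(S(S(add(SZ, SZ))))))
  [11] S(S(S(S(S(S(add(Z, SZ)))))))
  [12] S^7(Z)

Term B:
  start: add(add(SZ, SZ), add(SSSZ, SSZ))
  [1] add(S(add(Z, SZ)), add(SSSZ, SSZ))
  [2] S(add(add(Z, SZ), add(SSSZ, SSZ)))
  [3] S(add(SZ, add(SSSZ, SSZ)))
  [4] S(S(add(Z, add(SSSZ, SSZ))))
  [5] S(S(add(SSSZ, SSZ)))
  [6] S(S(S(add(SSZ, SSZ))))
  [7] S(S(S(S(add(SZ, SSZ)))))
  [8] S(S(S(S(S(add(Z, SSZ))))))
  [9] S^7(Z)

Answer: SAME — A ⇓ S^7(Z), B ⇓ S^7(Z)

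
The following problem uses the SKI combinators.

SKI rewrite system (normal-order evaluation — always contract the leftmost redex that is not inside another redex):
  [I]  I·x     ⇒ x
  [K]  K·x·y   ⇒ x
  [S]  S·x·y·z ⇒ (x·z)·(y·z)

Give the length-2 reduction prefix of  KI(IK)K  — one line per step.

  start: KI(IK)K
  →1  IK
  →2  K

Answer: after 2 steps: K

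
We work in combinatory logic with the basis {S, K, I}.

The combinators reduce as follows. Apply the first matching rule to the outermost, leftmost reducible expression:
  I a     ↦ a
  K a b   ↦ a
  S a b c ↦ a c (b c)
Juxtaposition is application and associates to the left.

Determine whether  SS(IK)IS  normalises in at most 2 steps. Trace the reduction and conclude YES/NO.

Answer: NO — after 2 steps the term is IS(IKIS), not yet normal

Derivation:
  start: SS(IK)IS
  step 1: SI(IKI)S
  step 2: IS(IKIS)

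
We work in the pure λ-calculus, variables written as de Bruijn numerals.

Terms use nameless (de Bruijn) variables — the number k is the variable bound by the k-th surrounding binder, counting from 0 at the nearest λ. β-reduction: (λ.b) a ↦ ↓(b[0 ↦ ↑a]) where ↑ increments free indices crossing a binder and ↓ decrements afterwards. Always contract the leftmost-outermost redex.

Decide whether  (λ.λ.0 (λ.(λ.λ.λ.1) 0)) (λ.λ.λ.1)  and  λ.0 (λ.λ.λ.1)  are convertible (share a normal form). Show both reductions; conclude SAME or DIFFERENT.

Term A:
  start: (λ.λ.0 (λ.(λ.λ.λ.1) 0)) (λ.λ.λ.1)
  →1  λ.0 (λ.(λ.λ.λ.1) 0)
  →2  λ.0 (λ.λ.λ.1)

Term B:
  start: λ.0 (λ.λ.λ.1)

Answer: SAME — A ⇓ λ.0 (λ.λ.λ.1), B ⇓ λ.0 (λ.λ.λ.1)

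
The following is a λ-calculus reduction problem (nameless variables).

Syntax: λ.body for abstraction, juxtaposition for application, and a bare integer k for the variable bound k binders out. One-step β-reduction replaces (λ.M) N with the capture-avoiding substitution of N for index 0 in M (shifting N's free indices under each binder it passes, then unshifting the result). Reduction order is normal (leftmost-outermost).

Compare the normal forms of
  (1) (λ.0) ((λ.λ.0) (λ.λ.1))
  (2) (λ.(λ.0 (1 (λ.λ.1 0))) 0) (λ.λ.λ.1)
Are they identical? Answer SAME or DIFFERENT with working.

Term A:
  start: (λ.0) ((λ.λ.0) (λ.λ.1))
  [1] (λ.λ.0) (λ.λ.1)
  [2] λ.0

Term B:
  start: (λ.(λ.0 (1 (λ.λ.1 0))) 0) (λ.λ.λ.1)
  [1] (λ.0 ((λ.λ.λ.1) (λ.λ.1 0))) (λ.λ.λ.1)
  [2] (λ.λ.λ.1) ((λ.λ.λ.1) (λ.λ.1 0))
  [3] λ.λ.1

Answer: DIFFERENT — A ⇓ λ.0, B ⇓ λ.λ.1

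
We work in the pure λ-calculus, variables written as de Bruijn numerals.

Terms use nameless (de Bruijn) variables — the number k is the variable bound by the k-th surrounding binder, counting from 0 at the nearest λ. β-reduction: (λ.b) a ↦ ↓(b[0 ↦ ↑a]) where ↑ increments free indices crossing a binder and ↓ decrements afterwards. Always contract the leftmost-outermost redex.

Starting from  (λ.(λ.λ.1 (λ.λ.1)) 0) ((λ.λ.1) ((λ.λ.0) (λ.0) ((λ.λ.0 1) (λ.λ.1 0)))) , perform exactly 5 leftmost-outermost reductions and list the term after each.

  start: (λ.(λ.λ.1 (λ.λ.1)) 0) ((λ.λ.1) ((λ.λ.0) (λ.0) ((λ.λ.0 1) (λ.λ.1 0))))
  step 1: (λ.λ.1 (λ.λ.1)) ((λ.λ.1) ((λ.λ.0) (λ.0) ((λ.λ.0 1) (λ.λ.1 0))))
  step 2: λ.(λ.λ.1) ((λ.λ.0) (λ.0) ((λ.λ.0 1) (λ.λ.1 0))) (λ.λ.1)
  step 3: λ.(λ.(λ.λ.0) (λ.0) ((λ.λ.0 1) (λ.λ.1 0))) (λ.λ.1)
  step 4: λ.(λ.λ.0) (λ.0) ((λ.λ.0 1) (λ.λ.1 0))
  step 5: λ.(λ.0) ((λ.λ.0 1) (λ.λ.1 0))

Answer: after 5 steps: λ.(λ.0) ((λ.λ.0 1) (λ.λ.1 0))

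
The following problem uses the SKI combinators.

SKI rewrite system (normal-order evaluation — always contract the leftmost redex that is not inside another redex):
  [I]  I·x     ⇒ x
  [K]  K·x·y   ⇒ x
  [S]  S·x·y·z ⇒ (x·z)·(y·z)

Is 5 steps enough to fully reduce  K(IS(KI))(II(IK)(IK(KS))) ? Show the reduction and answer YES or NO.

  start: K(IS(KI))(II(IK)(IK(KS)))
  [1] IS(KI)
  [2] S(KI)

Answer: YES — reaches normal form S(KI) in 2 ≤ 5 steps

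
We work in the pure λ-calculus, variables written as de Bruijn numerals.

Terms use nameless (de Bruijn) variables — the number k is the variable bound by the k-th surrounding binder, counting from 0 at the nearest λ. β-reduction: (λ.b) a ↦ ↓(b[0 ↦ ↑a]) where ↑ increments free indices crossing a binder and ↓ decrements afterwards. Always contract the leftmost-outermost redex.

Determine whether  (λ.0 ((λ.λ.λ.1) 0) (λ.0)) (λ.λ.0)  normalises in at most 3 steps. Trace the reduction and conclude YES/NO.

  start: (λ.0 ((λ.λ.λ.1) 0) (λ.0)) (λ.λ.0)
  →1  (λ.λ.0) ((λ.λ.λ.1) (λ.λ.0)) (λ.0)
  →2  (λ.0) (λ.0)
  →3  λ.0

Answer: YES — reaches normal form λ.0 in 3 ≤ 3 steps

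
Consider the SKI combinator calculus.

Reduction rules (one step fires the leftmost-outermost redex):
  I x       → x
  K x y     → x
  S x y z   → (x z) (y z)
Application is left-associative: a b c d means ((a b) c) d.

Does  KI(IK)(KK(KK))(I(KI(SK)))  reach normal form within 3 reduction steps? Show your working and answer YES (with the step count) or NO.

Answer: NO — after 3 steps the term is K(I(KI(SK))), not yet normal

Derivation:
  start: KI(IK)(KK(KK))(I(KI(SK)))
  [1] I(KK(KK))(I(KI(SK)))
  [2] KK(KK)(I(KI(SK)))
  [3] K(I(KI(SK)))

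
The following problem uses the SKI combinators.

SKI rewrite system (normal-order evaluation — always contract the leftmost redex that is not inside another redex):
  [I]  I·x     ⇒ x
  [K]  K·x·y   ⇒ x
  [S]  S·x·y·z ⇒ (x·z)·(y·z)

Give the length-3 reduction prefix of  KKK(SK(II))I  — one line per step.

  start: KKK(SK(II))I
  step 1: K(SK(II))I
  step 2: SK(II)
  step 3: SKI

Answer: after 3 steps: SKI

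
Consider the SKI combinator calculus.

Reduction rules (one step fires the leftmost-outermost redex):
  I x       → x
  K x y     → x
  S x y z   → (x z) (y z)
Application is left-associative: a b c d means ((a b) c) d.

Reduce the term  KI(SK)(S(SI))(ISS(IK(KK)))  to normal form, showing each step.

Answer: normal form = S(SI)(SS(K(KK)))  (in 4 steps)

Derivation:
  start: KI(SK)(S(SI))(ISS(IK(KK)))
  →1  I(S(SI))(ISS(IK(KK)))
  →2  S(SI)(ISS(IK(KK)))
  →3  S(SI)(SS(IK(KK)))
  →4  S(SI)(SS(K(KK)))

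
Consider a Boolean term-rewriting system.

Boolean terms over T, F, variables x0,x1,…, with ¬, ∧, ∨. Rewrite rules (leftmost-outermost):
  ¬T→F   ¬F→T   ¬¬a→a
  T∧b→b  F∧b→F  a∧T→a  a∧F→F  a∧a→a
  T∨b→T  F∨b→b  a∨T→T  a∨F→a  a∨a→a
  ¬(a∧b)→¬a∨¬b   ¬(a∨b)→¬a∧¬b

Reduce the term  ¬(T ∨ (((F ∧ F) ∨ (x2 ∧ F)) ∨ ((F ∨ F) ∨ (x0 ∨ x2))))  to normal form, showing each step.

  start: ¬(T ∨ (((F ∧ F) ∨ (x2 ∧ F)) ∨ ((F ∨ F) ∨ (x0 ∨ x2))))
  →1  ¬T ∧ ¬(((F ∧ F) ∨ (x2 ∧ F)) ∨ ((F ∨ F) ∨ (x0 ∨ x2)))
  →2  F ∧ ¬(((F ∧ F) ∨ (x2 ∧ F)) ∨ ((F ∨ F) ∨ (x0 ∨ x2)))
  →3  F

Answer: normal form = F  (in 3 steps)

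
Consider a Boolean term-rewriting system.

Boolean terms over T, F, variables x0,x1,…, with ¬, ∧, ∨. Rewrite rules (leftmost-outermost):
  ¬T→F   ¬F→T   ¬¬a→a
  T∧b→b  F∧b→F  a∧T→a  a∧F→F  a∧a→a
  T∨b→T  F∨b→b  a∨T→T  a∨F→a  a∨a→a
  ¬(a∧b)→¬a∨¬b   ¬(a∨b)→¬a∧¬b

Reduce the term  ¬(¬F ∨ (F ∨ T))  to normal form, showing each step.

  start: ¬(¬F ∨ (F ∨ T))
  [1] ¬¬F ∧ ¬(F ∨ T)
  [2] F ∧ ¬(F ∨ T)
  [3] F

Answer: normal form = F  (in 3 steps)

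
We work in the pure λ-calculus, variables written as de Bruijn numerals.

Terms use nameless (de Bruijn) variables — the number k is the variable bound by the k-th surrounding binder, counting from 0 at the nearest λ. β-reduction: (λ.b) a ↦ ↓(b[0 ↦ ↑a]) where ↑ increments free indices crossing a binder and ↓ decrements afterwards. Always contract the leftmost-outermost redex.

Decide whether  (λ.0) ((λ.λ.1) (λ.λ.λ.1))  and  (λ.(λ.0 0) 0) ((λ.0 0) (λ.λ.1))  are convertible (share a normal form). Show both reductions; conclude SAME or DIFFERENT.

Answer: DIFFERENT — A ⇓ λ.λ.λ.λ.1, B ⇓ λ.λ.1

Reduction:
Term A:
  start: (λ.0) ((λ.λ.1) (λ.λ.λ.1))
  →1  (λ.λ.1) (λ.λ.λ.1)
  →2  λ.λ.λ.λ.1

Term B:
  start: (λ.(λ.0 0) 0) ((λ.0 0) (λ.λ.1))
  →1  (λ.0 0) ((λ.0 0) (λ.λ.1))
  →2  (λ.0 0) (λ.λ.1) ((λ.0 0) (λ.λ.1))
  →3  (λ.λ.1) (λ.λ.1) ((λ.0 0) (λ.λ.1))
  →4  (λ.λ.λ.1) ((λ.0 0) (λ.λ.1))
  →5  λ.λ.1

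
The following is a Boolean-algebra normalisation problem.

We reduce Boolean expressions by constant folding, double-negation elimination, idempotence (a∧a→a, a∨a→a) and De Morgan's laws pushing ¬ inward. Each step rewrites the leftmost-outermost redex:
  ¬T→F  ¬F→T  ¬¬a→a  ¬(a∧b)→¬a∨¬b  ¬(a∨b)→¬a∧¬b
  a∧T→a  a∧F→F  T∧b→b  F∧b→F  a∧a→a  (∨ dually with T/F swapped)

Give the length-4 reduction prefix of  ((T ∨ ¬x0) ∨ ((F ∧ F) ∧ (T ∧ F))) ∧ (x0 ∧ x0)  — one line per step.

  start: ((T ∨ ¬x0) ∨ ((F ∧ F) ∧ (T ∧ F))) ∧ (x0 ∧ x0)
  [1] (T ∨ ((F ∧ F) ∧ (T ∧ F))) ∧ (x0 ∧ x0)
  [2] T ∧ (x0 ∧ x0)
  [3] x0 ∧ x0
  [4] x0

Answer: after 4 steps: x0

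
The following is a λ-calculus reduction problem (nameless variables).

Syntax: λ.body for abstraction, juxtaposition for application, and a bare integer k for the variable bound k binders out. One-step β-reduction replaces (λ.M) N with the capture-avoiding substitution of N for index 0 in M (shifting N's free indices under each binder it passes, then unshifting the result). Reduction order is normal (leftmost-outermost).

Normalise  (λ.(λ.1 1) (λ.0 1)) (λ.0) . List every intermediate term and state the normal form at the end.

  start: (λ.(λ.1 1) (λ.0 1)) (λ.0)
  →1  (λ.(λ.0) (λ.0)) (λ.0 (λ.0))
  →2  (λ.0) (λ.0)
  →3  λ.0

Answer: normal form = λ.0  (in 3 steps)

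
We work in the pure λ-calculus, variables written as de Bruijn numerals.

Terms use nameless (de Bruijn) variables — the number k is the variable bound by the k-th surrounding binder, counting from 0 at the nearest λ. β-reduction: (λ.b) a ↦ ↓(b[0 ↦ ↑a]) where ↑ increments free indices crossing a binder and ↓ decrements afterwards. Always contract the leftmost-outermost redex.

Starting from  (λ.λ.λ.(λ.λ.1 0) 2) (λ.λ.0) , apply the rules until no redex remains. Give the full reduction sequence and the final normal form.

  start: (λ.λ.λ.(λ.λ.1 0) 2) (λ.λ.0)
  →1  λ.λ.(λ.λ.1 0) (λ.λ.0)
  →2  λ.λ.λ.(λ.λ.0) 0
  →3  λ.λ.λ.λ.0

Answer: normal form = λ.λ.λ.λ.0  (in 3 steps)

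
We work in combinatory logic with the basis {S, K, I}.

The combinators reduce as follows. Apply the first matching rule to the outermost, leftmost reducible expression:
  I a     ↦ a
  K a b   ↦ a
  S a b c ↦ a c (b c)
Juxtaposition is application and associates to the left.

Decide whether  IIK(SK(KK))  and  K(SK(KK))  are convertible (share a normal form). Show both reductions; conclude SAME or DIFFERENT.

Answer: SAME — A ⇓ K(SK(KK)), B ⇓ K(SK(KK))

Working:
Term A:
  start: IIK(SK(KK))
  step 1: IK(SK(KK))
  step 2: K(SK(KK))

Term B:
  start: K(SK(KK))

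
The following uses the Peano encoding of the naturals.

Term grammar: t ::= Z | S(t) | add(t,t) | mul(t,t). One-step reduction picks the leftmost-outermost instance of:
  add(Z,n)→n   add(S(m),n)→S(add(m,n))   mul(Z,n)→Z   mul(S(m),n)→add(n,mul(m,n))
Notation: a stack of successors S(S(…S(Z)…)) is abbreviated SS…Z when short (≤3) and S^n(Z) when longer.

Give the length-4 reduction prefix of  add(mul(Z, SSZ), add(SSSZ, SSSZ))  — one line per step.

  start: add(mul(Z, SSZ), add(SSSZ, SSSZ))
  [1] add(Z, add(SSSZ, SSSZ))
  [2] add(SSSZ, SSSZ)
  [3] S(add(SSZ, SSSZ))
  [4] S(S(add(SZ, SSSZ)))

Answer: after 4 steps: S(S(add(SZ, SSSZ)))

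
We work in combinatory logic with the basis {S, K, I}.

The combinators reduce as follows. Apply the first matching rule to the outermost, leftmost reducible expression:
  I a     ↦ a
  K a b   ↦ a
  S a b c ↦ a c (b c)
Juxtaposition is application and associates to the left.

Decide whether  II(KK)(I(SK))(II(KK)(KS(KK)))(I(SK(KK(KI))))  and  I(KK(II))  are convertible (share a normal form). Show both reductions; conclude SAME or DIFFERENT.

Answer: SAME — A ⇓ K, B ⇓ K

Working:
Term A:
  start: II(KK)(I(SK))(II(KK)(KS(KK)))(I(SK(KK(KI))))
  →1  I(KK)(I(SK))(II(KK)(KS(KK)))(I(SK(KK(KI))))
  →2  KK(I(SK))(II(KK)(KS(KK)))(I(SK(KK(KI))))
  →3  K(II(KK)(KS(KK)))(I(SK(KK(KI))))
  →4  II(KK)(KS(KK))
  →5  I(KK)(KS(KK))
  →6  KK(KS(KK))
  →7  K

Term B:
  start: I(KK(II))
  →1  KK(II)
  →2  K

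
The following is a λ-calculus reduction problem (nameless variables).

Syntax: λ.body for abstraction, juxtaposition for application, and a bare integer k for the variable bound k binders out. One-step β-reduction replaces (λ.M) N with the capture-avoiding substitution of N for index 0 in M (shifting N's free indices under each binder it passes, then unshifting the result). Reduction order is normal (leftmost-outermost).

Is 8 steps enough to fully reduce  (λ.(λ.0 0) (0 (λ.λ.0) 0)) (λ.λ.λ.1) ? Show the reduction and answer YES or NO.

Answer: YES — reaches normal form λ.λ.λ.1 in 5 ≤ 8 steps

Working:
  start: (λ.(λ.0 0) (0 (λ.λ.0) 0)) (λ.λ.λ.1)
  →1  (λ.0 0) ((λ.λ.λ.1) (λ.λ.0) (λ.λ.λ.1))
  →2  (λ.λ.λ.1) (λ.λ.0) (λ.λ.λ.1) ((λ.λ.λ.1) (λ.λ.0) (λ.λ.λ.1))
  →3  (λ.λ.1) (λ.λ.λ.1) ((λ.λ.λ.1) (λ.λ.0) (λ.λ.λ.1))
  →4  (λ.λ.λ.λ.1) ((λ.λ.λ.1) (λ.λ.0) (λ.λ.λ.1))
  →5  λ.λ.λ.1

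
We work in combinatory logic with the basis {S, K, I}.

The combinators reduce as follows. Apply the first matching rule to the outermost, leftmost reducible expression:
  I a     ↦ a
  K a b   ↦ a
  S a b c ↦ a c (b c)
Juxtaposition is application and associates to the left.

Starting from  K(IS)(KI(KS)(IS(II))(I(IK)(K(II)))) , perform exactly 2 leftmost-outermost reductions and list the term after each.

Answer: after 2 steps: S

Derivation:
  start: K(IS)(KI(KS)(IS(II))(I(IK)(K(II))))
  →1  IS
  →2  S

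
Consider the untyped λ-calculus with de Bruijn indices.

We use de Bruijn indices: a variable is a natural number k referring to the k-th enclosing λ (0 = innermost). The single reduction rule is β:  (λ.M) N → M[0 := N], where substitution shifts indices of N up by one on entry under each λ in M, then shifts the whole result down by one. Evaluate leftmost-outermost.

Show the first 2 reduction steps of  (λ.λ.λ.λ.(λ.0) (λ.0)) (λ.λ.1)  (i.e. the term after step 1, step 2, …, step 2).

Answer: after 2 steps: λ.λ.λ.λ.0

Derivation:
  start: (λ.λ.λ.λ.(λ.0) (λ.0)) (λ.λ.1)
  [1] λ.λ.λ.(λ.0) (λ.0)
  [2] λ.λ.λ.λ.0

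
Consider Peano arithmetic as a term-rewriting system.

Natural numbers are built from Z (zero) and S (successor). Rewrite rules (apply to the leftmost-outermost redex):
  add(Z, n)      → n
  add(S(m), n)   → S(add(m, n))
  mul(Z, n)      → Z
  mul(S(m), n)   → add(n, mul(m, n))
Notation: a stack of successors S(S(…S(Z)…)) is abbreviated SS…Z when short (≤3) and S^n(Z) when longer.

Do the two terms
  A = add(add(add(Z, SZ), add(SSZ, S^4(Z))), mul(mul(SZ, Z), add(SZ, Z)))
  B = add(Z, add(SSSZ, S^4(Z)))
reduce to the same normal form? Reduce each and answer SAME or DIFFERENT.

Term A:
  start: add(add(add(Z, SZ), add(SSZ, S^4(Z))), mul(mul(SZ, Z), add(SZ, Z)))
  step 1: add(add(SZ, add(SSZ, S^4(Z))), mul(mul(SZ, Z), add(SZ, Z)))
  step 2: add(S(add(Z, add(SSZ, S^4(Z)))), mul(mul(SZ, Z), add(SZ, Z)))
  step 3: S(add(add(Z, add(SSZ, S^4(Z))), mul(mul(SZ, Z), add(SZ, Z))))
  step 4: S(add(add(SSZ, S^4(Z)), mul(mul(SZ, Z), add(SZ, Z))))
  step 5: S(add(S(add(SZ, S^4(Z))), mul(mul(SZ, Z), add(SZ, Z))))
  step 6: S(S(add(add(SZ, S^4(Z)), mul(mul(SZ, Z), add(SZ, Z)))))
  step 7: S(S(add(S(add(Z, S^4(Z))), mul(mul(SZ, Z), add(SZ, Z)))))
  step 8: S(S(S(add(add(Z, S^4(Z)), mul(mul(SZ, Z), add(SZ, Z))))))
  step 9: S(S(S(add(S^4(Z), mul(mul(SZ, Z), add(SZ, Z))))))
  step 10: S(S(S(S(add(SSSZ, mul(mul(SZ, Z), add(SZ, Z)))))))
  step 11: S(S(S(S(S(add(SSZ, mul(mul(SZ, Z), add(SZ, Z))))))))
  step 12: S(S(S(S(S(S(add(SZ, mul(mul(SZ, Z), add(SZ, Z)))))))))
  step 13: S(S(S(S(S(S(S(add(Z, mul(mul(SZ, Z), add(SZ, Z))))))))))
  step 14: S(S(S(S(S(S(S(mul(mul(SZ, Z), add(SZ, Z)))))))))
  step 15: S(S(S(S(S(S(S(mul(add(Z, mul(Z, Z)), add(SZ, Z)))))))))
  step 16: S(S(S(S(S(S(S(mul(mul(Z, Z), add(SZ, Z)))))))))
  step 17: S(S(S(S(S(S(S(mul(Z, add(SZ, Z)))))))))
  step 18: S^7(Z)

Term B:
  start: add(Z, add(SSSZ, S^4(Z)))
  step 1: add(SSSZ, S^4(Z))
  step 2: S(add(SSZ, S^4(Z)))
  step 3: S(S(add(SZ, S^4(Z))))
  step 4: S(S(S(add(Z, S^4(Z)))))
  step 5: S^7(Z)

Answer: SAME — A ⇓ S^7(Z), B ⇓ S^7(Z)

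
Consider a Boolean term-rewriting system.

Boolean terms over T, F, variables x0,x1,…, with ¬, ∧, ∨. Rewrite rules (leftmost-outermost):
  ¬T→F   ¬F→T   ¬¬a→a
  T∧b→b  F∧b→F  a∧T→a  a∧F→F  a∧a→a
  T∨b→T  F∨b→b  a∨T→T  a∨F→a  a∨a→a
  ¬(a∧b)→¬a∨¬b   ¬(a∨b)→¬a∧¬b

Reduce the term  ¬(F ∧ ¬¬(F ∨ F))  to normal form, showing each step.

Answer: normal form = T  (in 3 steps)

Working:
  start: ¬(F ∧ ¬¬(F ∨ F))
  step 1: ¬F ∨ ¬¬¬(F ∨ F)
  step 2: T ∨ ¬¬¬(F ∨ F)
  step 3: T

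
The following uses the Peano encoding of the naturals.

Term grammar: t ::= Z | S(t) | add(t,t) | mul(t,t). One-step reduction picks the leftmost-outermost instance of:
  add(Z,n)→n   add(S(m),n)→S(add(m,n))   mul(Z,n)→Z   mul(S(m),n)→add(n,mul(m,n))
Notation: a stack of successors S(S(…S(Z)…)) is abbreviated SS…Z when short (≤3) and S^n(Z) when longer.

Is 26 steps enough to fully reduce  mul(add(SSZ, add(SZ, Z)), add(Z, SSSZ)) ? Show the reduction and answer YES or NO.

  start: mul(add(SSZ, add(SZ, Z)), add(Z, SSSZ))
  →1  mul(S(add(SZ, add(SZ, Z))), add(Z, SSSZ))
  →2  add(add(Z, SSSZ), mul(add(SZ, add(SZ, Z)), add(Z, SSSZ)))
  →3  add(SSSZ, mul(add(SZ, add(SZ, Z)), add(Z, SSSZ)))
  →4  S(add(SSZ, mul(add(SZ, add(SZ, Z)), add(Z, SSSZ))))
  →5  S(S(add(SZ, mul(add(SZ, add(SZ, Z)), add(Z, SSSZ)))))
  →6  S(S(S(add(Z, mul(add(SZ, add(SZ, Z)), add(Z, SSSZ))))))
  →7  S(S(S(mul(add(SZ, add(SZ, Z)), add(Z, SSSZ)))))
  →8  S(S(S(mul(S(add(Z, add(SZ, Z))), add(Z, SSSZ)))))
  →9  S(S(S(add(add(Z, SSSZ), mul(add(Z, add(SZ, Z)), add(Z, SSSZ))))))
  →10  S(S(S(add(SSSZ, mul(add(Z, add(SZ, Z)), add(Z, SSSZ))))))
  →11  S(S(S(S(add(SSZ, mul(add(Z, add(SZ, Z)), add(Z, SSSZ)))))))
  →12  S(S(S(S(S(add(SZ, mul(add(Z, add(SZ, Z)), add(Z, SSSZ))))))))
  →13  S(S(S(S(S(S(add(Z, mul(add(Z, add(SZ, Z)), add(Z, SSSZ)))))))))
  →14  S(S(S(S(S(S(mul(add(Z, add(SZ, Z)), add(Z, SSSZ))))))))
  →15  S(S(S(S(S(S(mul(add(SZ, Z), add(Z, SSSZ))))))))
  →16  S(S(S(S(S(S(mul(S(add(Z, Z)), add(Z, SSSZ))))))))
  →17  S(S(S(S(S(S(add(add(Z, SSSZ), mul(add(Z, Z), add(Z, SSSZ)))))))))
  →18  S(S(S(S(S(S(add(SSSZ, mul(add(Z, Z), add(Z, SSSZ)))))))))
  →19  S(S(S(S(S(S(S(add(SSZ, mul(add(Z, Z), add(Z, SSSZ))))))))))
  →20  S(S(S(S(S(S(S(S(add(SZ, mul(add(Z, Z), add(Z, SSSZ)))))))))))
  →21  S(S(S(S(S(S(S(S(S(add(Z, mul(add(Z, Z), add(Z, SSSZ))))))))))))
  →22  S(S(S(S(S(S(S(S(S(mul(add(Z, Z), add(Z, SSSZ)))))))))))
  →23  S(S(S(S(S(S(S(S(S(mul(Z, add(Z, SSSZ)))))))))))
  →24  S^9(Z)

Answer: YES — reaches normal form S^9(Z) in 24 ≤ 26 steps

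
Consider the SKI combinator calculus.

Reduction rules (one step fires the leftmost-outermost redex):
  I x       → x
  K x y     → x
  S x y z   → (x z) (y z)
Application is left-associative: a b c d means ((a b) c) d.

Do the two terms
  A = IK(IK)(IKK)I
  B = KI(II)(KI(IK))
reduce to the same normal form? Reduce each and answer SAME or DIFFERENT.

Term A:
  start: IK(IK)(IKK)I
  [1] K(IK)(IKK)I
  [2] IKI
  [3] KI

Term B:
  start: KI(II)(KI(IK))
  [1] I(KI(IK))
  [2] KI(IK)
  [3] I

Answer: DIFFERENT — A ⇓ KI, B ⇓ I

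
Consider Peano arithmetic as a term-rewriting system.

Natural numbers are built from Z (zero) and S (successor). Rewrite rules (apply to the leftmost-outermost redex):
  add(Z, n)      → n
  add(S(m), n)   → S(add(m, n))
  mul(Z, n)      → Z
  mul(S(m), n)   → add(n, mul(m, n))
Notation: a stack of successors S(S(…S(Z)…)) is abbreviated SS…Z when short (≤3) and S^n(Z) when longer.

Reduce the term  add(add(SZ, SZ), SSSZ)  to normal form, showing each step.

Answer: normal form = S^5(Z)  (in 5 steps)

Reduction:
  start: add(add(SZ, SZ), SSSZ)
  [1] add(S(add(Z, SZ)), SSSZ)
  [2] S(add(add(Z, SZ), SSSZ))
  [3] S(add(SZ, SSSZ))
  [4] S(S(add(Z, SSSZ)))
  [5] S^5(Z)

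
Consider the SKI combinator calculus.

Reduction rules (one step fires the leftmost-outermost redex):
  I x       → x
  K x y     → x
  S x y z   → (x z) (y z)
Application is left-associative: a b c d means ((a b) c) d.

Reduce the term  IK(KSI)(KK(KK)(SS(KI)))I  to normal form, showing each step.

Answer: normal form = SI  (in 3 steps)

Working:
  start: IK(KSI)(KK(KK)(SS(KI)))I
  →1  K(KSI)(KK(KK)(SS(KI)))I
  →2  KSII
  →3  SI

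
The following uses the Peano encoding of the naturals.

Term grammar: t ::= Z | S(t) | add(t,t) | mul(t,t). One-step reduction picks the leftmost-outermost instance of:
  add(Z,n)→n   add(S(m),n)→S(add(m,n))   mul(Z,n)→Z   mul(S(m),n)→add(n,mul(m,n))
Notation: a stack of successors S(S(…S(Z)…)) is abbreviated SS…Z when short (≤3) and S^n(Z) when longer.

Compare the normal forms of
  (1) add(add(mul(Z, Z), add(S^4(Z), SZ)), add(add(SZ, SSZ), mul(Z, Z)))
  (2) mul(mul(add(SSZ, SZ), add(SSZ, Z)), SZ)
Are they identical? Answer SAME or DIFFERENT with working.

Answer: DIFFERENT — A ⇓ S^8(Z), B ⇓ S^6(Z)

Working:
Term A:
  start: add(add(mul(Z, Z), add(S^4(Z), SZ)), add(add(SZ, SSZ), mul(Z, Z)))
  [1] add(add(Z, add(S^4(Z), SZ)), add(add(SZ, SSZ), mul(Z, Z)))
  [2] add(add(S^4(Z), SZ), add(add(SZ, SSZ), mul(Z, Z)))
  [3] add(S(add(SSSZ, SZ)), add(add(SZ, SSZ), mul(Z, Z)))
  [4] S(add(add(SSSZ, SZ), add(add(SZ, SSZ), mul(Z, Z))))
  [5] S(add(S(add(SSZ, SZ)), add(add(SZ, SSZ), mul(Z, Z))))
  [6] S(S(add(add(SSZ, SZ), add(add(SZ, SSZ), mul(Z, Z)))))
  [7] S(S(add(S(add(SZ, SZ)), add(add(SZ, SSZ), mul(Z, Z)))))
  [8] S(S(S(add(add(SZ, SZ), add(add(SZ, SSZ), mul(Z, Z))))))
  [9] S(S(S(add(S(add(Z, SZ)), add(add(SZ, SSZ), mul(Z, Z))))))
  [10] S(S(S(S(add(add(Z, SZ), add(add(SZ, SSZ), mul(Z, Z)))))))
  [11] S(S(S(S(add(SZ, add(add(SZ, SSZ), mul(Z, Z)))))))
  [12] S(S(S(S(S(add(Z, add(add(SZ, SSZ), mul(Z, Z))))))))
  [13] S(S(S(S(S(add(add(SZ, SSZ), mul(Z, Z)))))))
  [14] S(S(S(S(S(add(S(add(Z, SSZ)), mul(Z, Z)))))))
  [15] S(S(S(S(S(S(add(add(Z, SSZ), mul(Z, Z))))))))
  [16] S(S(S(S(S(S(add(SSZ, mul(Z, Z))))))))
  [17] S(S(S(S(S(S(S(add(SZ, mul(Z, Z)))))))))
  [18] S(S(S(S(S(S(S(S(add(Z, mul(Z, Z))))))))))
  [19] S(S(S(S(S(S(S(S(mul(Z, Z)))))))))
  [20] S^8(Z)

Term B:
  start: mul(mul(add(SSZ, SZ), add(SSZ, Z)), SZ)
  [1] mul(mul(S(add(SZ, SZ)), add(SSZ, Z)), SZ)
  [2] mul(add(add(SSZ, Z), mul(add(SZ, SZ), add(SSZ, Z))), SZ)
  [3] mul(add(S(add(SZ, Z)), mul(add(SZ, SZ), add(SSZ, Z))), SZ)
  [4] mul(S(add(add(SZ, Z), mul(add(SZ, SZ), add(SSZ, Z)))), SZ)
  [5] add(SZ, mul(add(add(SZ, Z), mul(add(SZ, SZ), add(SSZ, Z))), SZ))
  [6] S(add(Z, mul(add(add(SZ, Z), mul(add(SZ, SZ), add(SSZ, Z))), SZ)))
  [7] S(mul(add(add(SZ, Z), mul(add(SZ, SZ), add(SSZ, Z))), SZ))
  [8] S(mul(add(S(add(Z, Z)), mul(add(SZ, SZ), add(SSZ, Z))), SZ))
  [9] S(mul(S(add(add(Z, Z), mul(add(SZ, SZ), add(SSZ, Z)))), SZ))
  [10] S(add(SZ, mul(add(add(Z, Z), mul(add(SZ, SZ), add(SSZ, Z))), SZ)))
  [11] S(S(add(Z, mul(add(add(Z, Z), mul(add(SZ, SZ), add(SSZ, Z))), SZ))))
  [12] S(S(mul(add(add(Z, Z), mul(add(SZ, SZ), add(SSZ, Z))), SZ)))
  [13] S(S(mul(add(Z, mul(add(SZ, SZ), add(SSZ, Z))), SZ)))
  [14] S(S(mul(mul(add(SZ, SZ), add(SSZ, Z)), SZ)))
  [15] S(S(mul(mul(S(add(Z, SZ)), add(SSZ, Z)), SZ)))
  [16] S(S(mul(add(add(SSZ, Z), mul(add(Z, SZ), add(SSZ, Z))), SZ)))
  [17] S(S(mul(add(S(add(SZ, Z)), mul(add(Z, SZ), add(SSZ, Z))), SZ)))
  [18] S(S(mul(S(add(add(SZ, Z), mul(add(Z, SZ), add(SSZ, Z)))), SZ)))
  [19] S(S(add(SZ, mul(add(add(SZ, Z), mul(add(Z, SZ), add(SSZ, Z))), SZ))))
  [20] S(S(S(add(Z, mul(add(add(SZ, Z), mul(add(Z, SZ), add(SSZ, Z))), SZ)))))
  [21] S(S(S(mul(add(add(SZ, Z), mul(add(Z, SZ), add(SSZ, Z))), SZ))))
  [22] S(S(S(mul(add(S(add(Z, Z)), mul(add(Z, SZ), add(SSZ, Z))), SZ))))
  [23] S(S(S(mul(S(add(add(Z, Z), mul(add(Z, SZ), add(SSZ, Z)))), SZ))))
  [24] S(S(S(add(SZ, mul(add(add(Z, Z), mul(add(Z, SZ), add(SSZ, Z))), SZ)))))
  [25] S(S(S(S(add(Z, mul(add(add(Z, Z), mul(add(Z, SZ), add(SSZ, Z))), SZ))))))
  [26] S(S(S(S(mul(add(add(Z, Z), mul(add(Z, SZ), add(SSZ, Z))), SZ)))))
  [27] S(S(S(S(mul(add(Z, mul(add(Z, SZ), add(SSZ, Z))), SZ)))))
  [28] S(S(S(S(mul(mul(add(Z, SZ), add(SSZ, Z)), SZ)))))
  [29] S(S(S(S(mul(mul(SZ, add(SSZ, Z)), SZ)))))
  [30] S(S(S(S(mul(add(add(SSZ, Z), mul(Z, add(SSZ, Z))), SZ)))))
  [31] S(S(S(S(mul(add(S(add(SZ, Z)), mul(Z, add(SSZ, Z))), SZ)))))
  [32] S(S(S(S(mul(S(add(add(SZ, Z), mul(Z, add(SSZ, Z)))), SZ)))))
  [33] S(S(S(S(add(SZ, mul(add(add(SZ, Z), mul(Z, add(SSZ, Z))), SZ))))))
  [34] S(S(S(S(S(add(Z, mul(add(add(SZ, Z), mul(Z, add(SSZ, Z))), SZ)))))))
  [35] S(S(S(S(S(mul(add(add(SZ, Z), mul(Z, add(SSZ, Z))), SZ))))))
  [36] S(S(S(S(S(mul(add(S(add(Z, Z)), mul(Z, add(SSZ, Z))), SZ))))))
  [37] S(S(S(S(S(mul(S(add(add(Z, Z), mul(Z, add(SSZ, Z)))), SZ))))))
  [38] S(S(S(S(S(add(SZ, mul(add(add(Z, Z), mul(Z, add(SSZ, Z))), SZ)))))))
  [39] S(S(S(S(S(S(add(Z, mul(add(add(Z, Z), mul(Z, add(SSZ, Z))), SZ))))))))
  [40] S(S(S(S(S(S(mul(add(add(Z, Z), mul(Z, add(SSZ, Z))), SZ)))))))
  [41] S(S(S(S(S(S(mul(add(Z, mul(Z, add(SSZ, Z))), SZ)))))))
  [42] S(S(S(S(S(S(mul(mul(Z, add(SSZ, Z)), SZ)))))))
  [43] S(S(S(S(S(S(mul(Z, SZ)))))))
  [44] S^6(Z)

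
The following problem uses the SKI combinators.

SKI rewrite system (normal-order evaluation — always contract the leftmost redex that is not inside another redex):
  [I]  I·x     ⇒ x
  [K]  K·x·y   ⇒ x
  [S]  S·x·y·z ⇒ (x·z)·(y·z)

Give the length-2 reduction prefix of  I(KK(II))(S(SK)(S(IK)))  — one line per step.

  start: I(KK(II))(S(SK)(S(IK)))
  step 1: KK(II)(S(SK)(S(IK)))
  step 2: K(S(SK)(S(IK)))

Answer: after 2 steps: K(S(SK)(S(IK)))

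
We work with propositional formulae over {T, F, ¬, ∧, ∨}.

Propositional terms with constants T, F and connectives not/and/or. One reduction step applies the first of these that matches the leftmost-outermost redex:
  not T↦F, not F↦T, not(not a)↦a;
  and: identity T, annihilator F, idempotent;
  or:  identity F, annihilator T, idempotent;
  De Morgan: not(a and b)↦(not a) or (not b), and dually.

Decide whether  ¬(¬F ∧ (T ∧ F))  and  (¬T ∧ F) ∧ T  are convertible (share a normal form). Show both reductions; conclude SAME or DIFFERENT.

Term A:
  start: ¬(¬F ∧ (T ∧ F))
  [1] ¬¬F ∨ ¬(T ∧ F)
  [2] F ∨ ¬(T ∧ F)
  [3] ¬(T ∧ F)
  [4] ¬T ∨ ¬F
  [5] F ∨ ¬F
  [6] ¬F
  [7] T

Term B:
  start: (¬T ∧ F) ∧ T
  [1] ¬T ∧ F
  [2] F

Answer: DIFFERENT — A ⇓ T, B ⇓ F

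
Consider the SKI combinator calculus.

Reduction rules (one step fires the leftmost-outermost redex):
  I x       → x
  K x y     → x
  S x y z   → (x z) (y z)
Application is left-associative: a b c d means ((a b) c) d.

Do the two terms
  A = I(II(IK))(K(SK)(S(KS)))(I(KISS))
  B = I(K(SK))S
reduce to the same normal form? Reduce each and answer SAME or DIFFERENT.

Answer: SAME — A ⇓ SK, B ⇓ SK

Derivation:
Term A:
  start: I(II(IK))(K(SK)(S(KS)))(I(KISS))
  →1  II(IK)(K(SK)(S(KS)))(I(KISS))
  →2  I(IK)(K(SK)(S(KS)))(I(KISS))
  →3  IK(K(SK)(S(KS)))(I(KISS))
  →4  K(K(SK)(S(KS)))(I(KISS))
  →5  K(SK)(S(KS))
  →6  SK

Term B:
  start: I(K(SK))S
  →1  K(SK)S
  →2  SK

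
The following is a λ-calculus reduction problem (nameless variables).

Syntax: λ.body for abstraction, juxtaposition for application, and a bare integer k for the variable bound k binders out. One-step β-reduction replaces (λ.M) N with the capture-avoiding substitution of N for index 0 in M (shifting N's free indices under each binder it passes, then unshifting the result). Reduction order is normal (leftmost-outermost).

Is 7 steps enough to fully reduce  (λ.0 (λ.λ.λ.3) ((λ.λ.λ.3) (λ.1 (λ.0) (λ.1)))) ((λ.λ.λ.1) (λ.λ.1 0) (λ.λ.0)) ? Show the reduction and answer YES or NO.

Answer: YES — reaches normal form λ.0 in 5 ≤ 7 steps

Reduction:
  start: (λ.0 (λ.λ.λ.3) ((λ.λ.λ.3) (λ.1 (λ.0) (λ.1)))) ((λ.λ.λ.1) (λ.λ.1 0) (λ.λ.0))
  step 1: (λ.λ.λ.1) (λ.λ.1 0) (λ.λ.0) (λ.λ.λ.(λ.λ.λ.1) (λ.λ.1 0) (λ.λ.0)) ((λ.λ.λ.(λ.λ.λ.1) (λ.λ.1 0) (λ.λ.0)) (λ.(λ.λ.λ.1) (λ.λ.1 0) (λ.λ.0) (λ.0) (λ.1)))
  step 2: (λ.λ.1) (λ.λ.0) (λ.λ.λ.(λ.λ.λ.1) (λ.λ.1 0) (λ.λ.0)) ((λ.λ.λ.(λ.λ.λ.1) (λ.λ.1 0) (λ.λ.0)) (λ.(λ.λ.λ.1) (λ.λ.1 0) (λ.λ.0) (λ.0) (λ.1)))
  step 3: (λ.λ.λ.0) (λ.λ.λ.(λ.λ.λ.1) (λ.λ.1 0) (λ.λ.0)) ((λ.λ.λ.(λ.λ.λ.1) (λ.λ.1 0) (λ.λ.0)) (λ.(λ.λ.λ.1) (λ.λ.1 0) (λ.λ.0) (λ.0) (λ.1)))
  step 4: (λ.λ.0) ((λ.λ.λ.(λ.λ.λ.1) (λ.λ.1 0) (λ.λ.0)) (λ.(λ.λ.λ.1) (λ.λ.1 0) (λ.λ.0) (λ.0) (λ.1)))
  step 5: λ.0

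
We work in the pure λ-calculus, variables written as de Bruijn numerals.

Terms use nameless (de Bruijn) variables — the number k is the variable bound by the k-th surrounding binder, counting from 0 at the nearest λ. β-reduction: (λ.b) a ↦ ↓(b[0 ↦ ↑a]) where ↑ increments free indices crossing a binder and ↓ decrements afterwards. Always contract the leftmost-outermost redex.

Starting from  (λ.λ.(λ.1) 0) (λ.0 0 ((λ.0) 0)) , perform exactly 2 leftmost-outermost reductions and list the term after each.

Answer: after 2 steps: λ.0

Derivation:
  start: (λ.λ.(λ.1) 0) (λ.0 0 ((λ.0) 0))
  →1  λ.(λ.1) 0
  →2  λ.0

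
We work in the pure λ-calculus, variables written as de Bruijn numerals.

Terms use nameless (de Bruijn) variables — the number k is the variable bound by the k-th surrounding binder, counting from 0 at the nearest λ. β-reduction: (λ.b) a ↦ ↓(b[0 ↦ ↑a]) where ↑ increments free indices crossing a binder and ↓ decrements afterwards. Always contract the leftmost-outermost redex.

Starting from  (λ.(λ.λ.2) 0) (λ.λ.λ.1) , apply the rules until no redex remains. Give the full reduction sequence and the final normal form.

Answer: normal form = λ.λ.λ.λ.1  (in 2 steps)

Working:
  start: (λ.(λ.λ.2) 0) (λ.λ.λ.1)
  step 1: (λ.λ.λ.λ.λ.1) (λ.λ.λ.1)
  step 2: λ.λ.λ.λ.1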